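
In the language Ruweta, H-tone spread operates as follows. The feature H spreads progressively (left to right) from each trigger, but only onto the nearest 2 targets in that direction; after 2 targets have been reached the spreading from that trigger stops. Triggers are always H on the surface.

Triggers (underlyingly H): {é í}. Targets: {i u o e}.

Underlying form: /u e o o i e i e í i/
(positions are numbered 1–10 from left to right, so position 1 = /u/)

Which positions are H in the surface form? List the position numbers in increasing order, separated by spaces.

9 10

From /í/ at 9 rightward: 10 /i/ → H; word edge.
Targets with no active source: positions 1 2 3 4 5 6 7 8 stay [-high tone].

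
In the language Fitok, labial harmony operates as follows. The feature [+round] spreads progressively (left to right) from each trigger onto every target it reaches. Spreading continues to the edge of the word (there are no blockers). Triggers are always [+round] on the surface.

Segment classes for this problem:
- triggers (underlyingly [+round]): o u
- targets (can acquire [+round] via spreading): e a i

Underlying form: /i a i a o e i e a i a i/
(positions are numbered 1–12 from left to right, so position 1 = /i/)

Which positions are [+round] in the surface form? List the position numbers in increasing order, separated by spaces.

From /o/ at 5 rightward: 6 /e/ → [+round]; 7 /i/ → [+round]; 8 /e/ → [+round]; 9 /a/ → [+round]; 10 /i/ → [+round]; 11 /a/ → [+round]; 12 /i/ → [+round]; word edge.
Targets with no active source: positions 1 2 3 4 stay [-round].

5 6 7 8 9 10 11 12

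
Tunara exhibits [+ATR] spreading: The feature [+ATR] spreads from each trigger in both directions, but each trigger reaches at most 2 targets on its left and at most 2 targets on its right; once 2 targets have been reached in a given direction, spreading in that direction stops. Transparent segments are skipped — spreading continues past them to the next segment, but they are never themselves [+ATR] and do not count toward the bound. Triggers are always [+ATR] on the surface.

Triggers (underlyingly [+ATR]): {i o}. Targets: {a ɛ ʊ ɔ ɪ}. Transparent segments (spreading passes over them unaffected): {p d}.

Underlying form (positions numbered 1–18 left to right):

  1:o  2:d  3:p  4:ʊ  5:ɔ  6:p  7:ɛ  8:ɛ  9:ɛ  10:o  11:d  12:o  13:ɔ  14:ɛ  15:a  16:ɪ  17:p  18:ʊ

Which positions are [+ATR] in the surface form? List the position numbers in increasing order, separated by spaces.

From /o/ at 1 rightward: 2 /d/ transparent; 3 /p/ transparent; 4 /ʊ/ → [+ATR]; 5 /ɔ/ → [+ATR]; bound reached.
From /o/ at 1 leftward: word edge.
From /o/ at 10 rightward: 11 /d/ transparent; 12 /o/ is itself a trigger — this domain ends here.
From /o/ at 10 leftward: 9 /ɛ/ → [+ATR]; 8 /ɛ/ → [+ATR]; bound reached.
From /o/ at 12 rightward: 13 /ɔ/ → [+ATR]; 14 /ɛ/ → [+ATR]; bound reached.
From /o/ at 12 leftward: 11 /d/ transparent; 10 /o/ is itself a trigger — this domain ends here.
Targets with no active source: positions 7 15 16 18 stay [-ATR].

1 4 5 8 9 10 12 13 14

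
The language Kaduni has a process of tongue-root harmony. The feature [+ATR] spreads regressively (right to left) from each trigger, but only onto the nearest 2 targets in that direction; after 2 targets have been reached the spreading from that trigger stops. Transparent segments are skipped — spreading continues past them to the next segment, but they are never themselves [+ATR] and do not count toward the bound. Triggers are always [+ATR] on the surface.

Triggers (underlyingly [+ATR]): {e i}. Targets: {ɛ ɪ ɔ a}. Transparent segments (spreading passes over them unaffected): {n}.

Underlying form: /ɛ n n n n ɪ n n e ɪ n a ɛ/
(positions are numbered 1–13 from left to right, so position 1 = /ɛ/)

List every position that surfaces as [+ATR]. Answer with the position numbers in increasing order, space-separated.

From /e/ at 9 leftward: 8 /n/ transparent; 7 /n/ transparent; 6 /ɪ/ → [+ATR]; 5 /n/ transparent; 4 /n/ transparent; 3 /n/ transparent; 2 /n/ transparent; 1 /ɛ/ → [+ATR]; bound reached.
Targets with no active source: positions 10 12 13 stay [-ATR].

1 6 9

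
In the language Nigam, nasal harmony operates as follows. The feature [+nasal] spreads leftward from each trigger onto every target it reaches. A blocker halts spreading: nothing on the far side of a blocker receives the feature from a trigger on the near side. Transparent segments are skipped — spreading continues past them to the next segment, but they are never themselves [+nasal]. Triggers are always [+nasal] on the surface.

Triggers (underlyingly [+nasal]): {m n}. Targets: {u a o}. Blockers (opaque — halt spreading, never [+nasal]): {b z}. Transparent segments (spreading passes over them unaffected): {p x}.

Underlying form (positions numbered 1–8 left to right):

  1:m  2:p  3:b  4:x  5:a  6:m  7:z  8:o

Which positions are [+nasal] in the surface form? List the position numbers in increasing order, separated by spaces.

1 5 6

From /m/ at 1 leftward: word edge.
From /m/ at 6 leftward: 5 /a/ → [+nasal]; 4 /x/ transparent; 3 /b/ blocks.
Target with no active source: position 8 stays [-nasal].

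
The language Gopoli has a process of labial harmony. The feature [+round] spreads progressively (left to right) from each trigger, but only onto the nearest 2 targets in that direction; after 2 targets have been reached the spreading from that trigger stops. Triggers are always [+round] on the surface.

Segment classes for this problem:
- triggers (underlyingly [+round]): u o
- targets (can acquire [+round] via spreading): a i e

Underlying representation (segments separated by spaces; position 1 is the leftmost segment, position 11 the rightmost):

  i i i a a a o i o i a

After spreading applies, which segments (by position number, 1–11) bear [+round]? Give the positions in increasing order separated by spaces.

From /o/ at 7 rightward: 8 /i/ → [+round]; 9 /o/ is itself a trigger — this domain ends here.
From /o/ at 9 rightward: 10 /i/ → [+round]; 11 /a/ → [+round]; bound reached.
Targets with no active source: positions 1 2 3 4 5 6 stay [-round].

7 8 9 10 11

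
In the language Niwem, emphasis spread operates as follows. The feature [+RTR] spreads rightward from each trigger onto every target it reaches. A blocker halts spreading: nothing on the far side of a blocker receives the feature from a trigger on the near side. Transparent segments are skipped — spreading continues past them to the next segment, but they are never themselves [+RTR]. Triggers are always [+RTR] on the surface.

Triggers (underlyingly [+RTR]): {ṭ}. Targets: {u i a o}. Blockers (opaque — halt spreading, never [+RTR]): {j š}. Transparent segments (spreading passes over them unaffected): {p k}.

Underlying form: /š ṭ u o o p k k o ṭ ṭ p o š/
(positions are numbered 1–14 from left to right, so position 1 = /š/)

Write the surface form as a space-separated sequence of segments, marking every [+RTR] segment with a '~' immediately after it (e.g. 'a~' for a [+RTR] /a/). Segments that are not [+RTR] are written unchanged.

š ṭ~ u~ o~ o~ p k k o~ ṭ~ ṭ~ p o~ š

From /ṭ/ at 2 rightward: 3 /u/ → [+RTR]; 4 /o/ → [+RTR]; 5 /o/ → [+RTR]; 6 /p/ transparent; 7 /k/ transparent; 8 /k/ transparent; 9 /o/ → [+RTR]; 10 /ṭ/ is itself a trigger — this domain ends here.
From /ṭ/ at 10 rightward: 11 /ṭ/ is itself a trigger — this domain ends here.
From /ṭ/ at 11 rightward: 12 /p/ transparent; 13 /o/ → [+RTR]; 14 /š/ blocks.
[+RTR] positions on the surface: 2 3 4 5 9 10 11 13.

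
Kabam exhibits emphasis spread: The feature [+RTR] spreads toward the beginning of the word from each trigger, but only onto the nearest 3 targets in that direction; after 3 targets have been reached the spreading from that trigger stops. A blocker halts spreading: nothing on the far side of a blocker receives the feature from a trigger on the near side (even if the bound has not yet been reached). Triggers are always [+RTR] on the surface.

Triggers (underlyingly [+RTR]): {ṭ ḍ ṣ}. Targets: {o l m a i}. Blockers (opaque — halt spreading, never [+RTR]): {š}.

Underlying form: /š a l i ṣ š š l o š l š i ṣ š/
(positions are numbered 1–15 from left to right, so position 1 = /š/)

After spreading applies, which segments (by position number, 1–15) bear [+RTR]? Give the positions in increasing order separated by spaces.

2 3 4 5 13 14

From /ṣ/ at 5 leftward: 4 /i/ → [+RTR]; 3 /l/ → [+RTR]; 2 /a/ → [+RTR]; bound reached.
From /ṣ/ at 14 leftward: 13 /i/ → [+RTR]; 12 /š/ blocks.
Targets with no active source: positions 8 9 11 stay [-emphatic].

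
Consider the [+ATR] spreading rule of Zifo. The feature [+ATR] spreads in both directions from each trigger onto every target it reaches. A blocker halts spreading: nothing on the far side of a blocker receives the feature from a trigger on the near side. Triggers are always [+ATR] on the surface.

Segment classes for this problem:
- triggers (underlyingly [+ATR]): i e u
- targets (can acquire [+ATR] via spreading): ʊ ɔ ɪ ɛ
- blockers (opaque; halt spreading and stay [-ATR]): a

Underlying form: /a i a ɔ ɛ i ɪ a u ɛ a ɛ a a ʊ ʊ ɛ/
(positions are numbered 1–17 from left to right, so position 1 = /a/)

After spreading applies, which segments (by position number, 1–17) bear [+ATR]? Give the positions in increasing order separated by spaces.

From /i/ at 2 rightward: 3 /a/ blocks.
From /i/ at 2 leftward: 1 /a/ blocks.
From /i/ at 6 rightward: 7 /ɪ/ → [+ATR]; 8 /a/ blocks.
From /i/ at 6 leftward: 5 /ɛ/ → [+ATR]; 4 /ɔ/ → [+ATR]; 3 /a/ blocks.
From /u/ at 9 rightward: 10 /ɛ/ → [+ATR]; 11 /a/ blocks.
From /u/ at 9 leftward: 8 /a/ blocks.
Targets with no active source: positions 12 15 16 17 stay [-ATR].

2 4 5 6 7 9 10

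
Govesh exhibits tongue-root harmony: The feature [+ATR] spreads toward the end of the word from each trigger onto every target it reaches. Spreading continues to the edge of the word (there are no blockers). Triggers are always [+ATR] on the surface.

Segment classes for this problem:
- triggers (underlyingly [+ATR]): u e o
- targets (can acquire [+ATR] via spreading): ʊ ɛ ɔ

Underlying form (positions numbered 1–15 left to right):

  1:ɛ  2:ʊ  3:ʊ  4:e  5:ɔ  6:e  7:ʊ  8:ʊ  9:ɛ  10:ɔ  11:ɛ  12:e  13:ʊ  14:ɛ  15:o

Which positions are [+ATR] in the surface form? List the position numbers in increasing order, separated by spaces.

4 5 6 7 8 9 10 11 12 13 14 15

From /e/ at 4 rightward: 5 /ɔ/ → [+ATR]; 6 /e/ is itself a trigger — this domain ends here.
From /e/ at 6 rightward: 7 /ʊ/ → [+ATR]; 8 /ʊ/ → [+ATR]; 9 /ɛ/ → [+ATR]; 10 /ɔ/ → [+ATR]; 11 /ɛ/ → [+ATR]; 12 /e/ is itself a trigger — this domain ends here.
From /e/ at 12 rightward: 13 /ʊ/ → [+ATR]; 14 /ɛ/ → [+ATR]; 15 /o/ is itself a trigger — this domain ends here.
From /o/ at 15 rightward: word edge.
Targets with no active source: positions 1 2 3 stay [-ATR].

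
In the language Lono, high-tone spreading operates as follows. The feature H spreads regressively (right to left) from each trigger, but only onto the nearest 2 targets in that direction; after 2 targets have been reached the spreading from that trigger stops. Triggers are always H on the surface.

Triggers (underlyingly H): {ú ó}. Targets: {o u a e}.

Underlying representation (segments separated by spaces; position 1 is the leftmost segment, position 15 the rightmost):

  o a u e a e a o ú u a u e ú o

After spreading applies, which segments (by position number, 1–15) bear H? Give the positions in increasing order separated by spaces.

7 8 9 12 13 14

From /ú/ at 9 leftward: 8 /o/ → H; 7 /a/ → H; bound reached.
From /ú/ at 14 leftward: 13 /e/ → H; 12 /u/ → H; bound reached.
Targets with no active source: positions 1 2 3 4 5 6 10 11 15 stay [-high tone].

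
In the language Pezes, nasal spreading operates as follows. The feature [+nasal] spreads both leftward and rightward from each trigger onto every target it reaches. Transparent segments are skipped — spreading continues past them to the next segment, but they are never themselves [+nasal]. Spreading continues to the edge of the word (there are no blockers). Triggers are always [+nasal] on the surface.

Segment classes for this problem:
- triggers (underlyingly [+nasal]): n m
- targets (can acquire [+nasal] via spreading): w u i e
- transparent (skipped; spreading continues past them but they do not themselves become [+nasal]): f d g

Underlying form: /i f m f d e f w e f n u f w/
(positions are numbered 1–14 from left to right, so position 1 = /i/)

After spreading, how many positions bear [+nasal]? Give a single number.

8

From /m/ at 3 rightward: 4 /f/ transparent; 5 /d/ transparent; 6 /e/ → [+nasal]; 7 /f/ transparent; 8 /w/ → [+nasal]; 9 /e/ → [+nasal]; 10 /f/ transparent; 11 /n/ is itself a trigger — this domain ends here.
From /m/ at 3 leftward: 2 /f/ transparent; 1 /i/ → [+nasal]; word edge.
From /n/ at 11 rightward: 12 /u/ → [+nasal]; 13 /f/ transparent; 14 /w/ → [+nasal]; word edge.
From /n/ at 11 leftward: 10 /f/ transparent; 9 /e/ → [+nasal]; 8 /w/ → [+nasal]; 7 /f/ transparent; 6 /e/ → [+nasal]; 5 /d/ transparent; 4 /f/ transparent; 3 /m/ is itself a trigger — this domain ends here.
[+nasal] positions on the surface: 1 3 6 8 9 11 12 14.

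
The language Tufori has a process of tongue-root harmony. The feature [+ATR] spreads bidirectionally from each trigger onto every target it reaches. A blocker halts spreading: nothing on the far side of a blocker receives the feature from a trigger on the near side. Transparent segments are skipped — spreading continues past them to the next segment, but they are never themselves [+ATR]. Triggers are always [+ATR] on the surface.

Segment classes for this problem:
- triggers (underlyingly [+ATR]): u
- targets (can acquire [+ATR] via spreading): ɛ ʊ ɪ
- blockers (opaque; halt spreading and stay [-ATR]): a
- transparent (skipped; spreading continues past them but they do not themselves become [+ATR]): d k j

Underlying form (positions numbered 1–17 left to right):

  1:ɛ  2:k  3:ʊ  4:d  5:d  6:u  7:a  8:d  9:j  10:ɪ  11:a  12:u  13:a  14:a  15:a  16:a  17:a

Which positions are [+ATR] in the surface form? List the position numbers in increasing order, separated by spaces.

1 3 6 12

From /u/ at 6 rightward: 7 /a/ blocks.
From /u/ at 6 leftward: 5 /d/ transparent; 4 /d/ transparent; 3 /ʊ/ → [+ATR]; 2 /k/ transparent; 1 /ɛ/ → [+ATR]; word edge.
From /u/ at 12 rightward: 13 /a/ blocks.
From /u/ at 12 leftward: 11 /a/ blocks.
Target with no active source: position 10 stays [-ATR].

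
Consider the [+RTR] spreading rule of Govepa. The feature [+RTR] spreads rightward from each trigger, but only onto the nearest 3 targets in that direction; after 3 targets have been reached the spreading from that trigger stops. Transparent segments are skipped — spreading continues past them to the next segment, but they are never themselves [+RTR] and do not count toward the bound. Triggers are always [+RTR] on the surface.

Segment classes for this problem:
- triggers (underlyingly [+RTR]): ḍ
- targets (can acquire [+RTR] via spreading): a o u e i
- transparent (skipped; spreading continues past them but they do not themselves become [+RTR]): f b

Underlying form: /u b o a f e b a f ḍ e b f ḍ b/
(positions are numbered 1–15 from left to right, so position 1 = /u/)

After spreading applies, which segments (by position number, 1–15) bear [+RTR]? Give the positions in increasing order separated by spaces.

10 11 14

From /ḍ/ at 10 rightward: 11 /e/ → [+RTR]; 12 /b/ transparent; 13 /f/ transparent; 14 /ḍ/ is itself a trigger — this domain ends here.
From /ḍ/ at 14 rightward: 15 /b/ transparent; word edge.
Targets with no active source: positions 1 3 4 6 8 stay [-emphatic].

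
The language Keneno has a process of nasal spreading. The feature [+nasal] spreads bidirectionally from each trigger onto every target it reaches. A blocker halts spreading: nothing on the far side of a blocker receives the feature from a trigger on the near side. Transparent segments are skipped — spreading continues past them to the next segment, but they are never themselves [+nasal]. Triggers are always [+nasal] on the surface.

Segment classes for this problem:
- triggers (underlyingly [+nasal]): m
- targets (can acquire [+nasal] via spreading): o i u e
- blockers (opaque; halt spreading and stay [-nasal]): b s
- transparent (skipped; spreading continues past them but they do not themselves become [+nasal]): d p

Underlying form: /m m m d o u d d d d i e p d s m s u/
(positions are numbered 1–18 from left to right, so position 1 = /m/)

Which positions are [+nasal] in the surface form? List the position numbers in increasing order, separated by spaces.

From /m/ at 1 rightward: 2 /m/ is itself a trigger — this domain ends here.
From /m/ at 1 leftward: word edge.
From /m/ at 2 rightward: 3 /m/ is itself a trigger — this domain ends here.
From /m/ at 2 leftward: 1 /m/ is itself a trigger — this domain ends here.
From /m/ at 3 rightward: 4 /d/ transparent; 5 /o/ → [+nasal]; 6 /u/ → [+nasal]; 7 /d/ transparent; 8 /d/ transparent; 9 /d/ transparent; 10 /d/ transparent; 11 /i/ → [+nasal]; 12 /e/ → [+nasal]; 13 /p/ transparent; 14 /d/ transparent; 15 /s/ blocks.
From /m/ at 3 leftward: 2 /m/ is itself a trigger — this domain ends here.
From /m/ at 16 rightward: 17 /s/ blocks.
From /m/ at 16 leftward: 15 /s/ blocks.
Target with no active source: position 18 stays [-nasal].

1 2 3 5 6 11 12 16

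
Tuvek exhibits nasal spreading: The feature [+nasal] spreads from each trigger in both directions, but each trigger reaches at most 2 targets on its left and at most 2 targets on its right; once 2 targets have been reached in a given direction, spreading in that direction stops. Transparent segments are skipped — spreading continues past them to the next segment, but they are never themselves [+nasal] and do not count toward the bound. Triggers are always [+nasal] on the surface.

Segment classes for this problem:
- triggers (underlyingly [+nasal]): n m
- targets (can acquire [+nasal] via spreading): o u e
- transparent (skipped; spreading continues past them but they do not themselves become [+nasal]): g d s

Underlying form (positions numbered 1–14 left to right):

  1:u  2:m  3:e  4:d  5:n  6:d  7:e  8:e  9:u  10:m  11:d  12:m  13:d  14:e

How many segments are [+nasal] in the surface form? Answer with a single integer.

From /m/ at 2 rightward: 3 /e/ → [+nasal]; 4 /d/ transparent; 5 /n/ is itself a trigger — this domain ends here.
From /m/ at 2 leftward: 1 /u/ → [+nasal]; word edge.
From /n/ at 5 rightward: 6 /d/ transparent; 7 /e/ → [+nasal]; 8 /e/ → [+nasal]; bound reached.
From /n/ at 5 leftward: 4 /d/ transparent; 3 /e/ → [+nasal]; 2 /m/ is itself a trigger — this domain ends here.
From /m/ at 10 rightward: 11 /d/ transparent; 12 /m/ is itself a trigger — this domain ends here.
From /m/ at 10 leftward: 9 /u/ → [+nasal]; 8 /e/ → [+nasal]; bound reached.
From /m/ at 12 rightward: 13 /d/ transparent; 14 /e/ → [+nasal]; word edge.
From /m/ at 12 leftward: 11 /d/ transparent; 10 /m/ is itself a trigger — this domain ends here.
[+nasal] positions on the surface: 1 2 3 5 7 8 9 10 12 14.

10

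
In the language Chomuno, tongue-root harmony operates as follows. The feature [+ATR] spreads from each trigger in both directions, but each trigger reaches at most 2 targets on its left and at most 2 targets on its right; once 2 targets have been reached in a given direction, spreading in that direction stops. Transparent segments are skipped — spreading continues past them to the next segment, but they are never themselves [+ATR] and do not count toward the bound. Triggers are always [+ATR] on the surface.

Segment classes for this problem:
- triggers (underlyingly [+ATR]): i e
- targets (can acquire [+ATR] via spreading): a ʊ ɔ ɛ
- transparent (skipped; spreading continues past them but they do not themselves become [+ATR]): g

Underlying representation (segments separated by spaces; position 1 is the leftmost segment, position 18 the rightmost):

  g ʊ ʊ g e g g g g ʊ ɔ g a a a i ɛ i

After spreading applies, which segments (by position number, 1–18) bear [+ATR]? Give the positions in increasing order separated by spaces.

2 3 5 10 11 14 15 16 17 18

From /e/ at 5 rightward: 6 /g/ transparent; 7 /g/ transparent; 8 /g/ transparent; 9 /g/ transparent; 10 /ʊ/ → [+ATR]; 11 /ɔ/ → [+ATR]; bound reached.
From /e/ at 5 leftward: 4 /g/ transparent; 3 /ʊ/ → [+ATR]; 2 /ʊ/ → [+ATR]; bound reached.
From /i/ at 16 rightward: 17 /ɛ/ → [+ATR]; 18 /i/ is itself a trigger — this domain ends here.
From /i/ at 16 leftward: 15 /a/ → [+ATR]; 14 /a/ → [+ATR]; bound reached.
From /i/ at 18 rightward: word edge.
From /i/ at 18 leftward: 17 /ɛ/ → [+ATR]; 16 /i/ is itself a trigger — this domain ends here.
Target with no active source: position 13 stays [-ATR].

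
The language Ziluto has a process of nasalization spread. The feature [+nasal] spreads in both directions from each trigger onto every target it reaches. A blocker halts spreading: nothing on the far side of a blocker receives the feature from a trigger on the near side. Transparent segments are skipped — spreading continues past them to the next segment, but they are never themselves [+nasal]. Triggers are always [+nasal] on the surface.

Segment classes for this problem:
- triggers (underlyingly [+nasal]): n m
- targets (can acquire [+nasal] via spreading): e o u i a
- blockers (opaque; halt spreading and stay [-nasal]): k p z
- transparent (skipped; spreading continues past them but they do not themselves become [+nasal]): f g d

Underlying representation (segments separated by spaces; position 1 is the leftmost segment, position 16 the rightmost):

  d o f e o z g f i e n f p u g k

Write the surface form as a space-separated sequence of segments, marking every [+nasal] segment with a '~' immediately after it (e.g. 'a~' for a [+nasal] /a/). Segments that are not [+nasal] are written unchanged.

From /n/ at 11 rightward: 12 /f/ transparent; 13 /p/ blocks.
From /n/ at 11 leftward: 10 /e/ → [+nasal]; 9 /i/ → [+nasal]; 8 /f/ transparent; 7 /g/ transparent; 6 /z/ blocks.
Targets with no active source: positions 2 4 5 14 stay [-nasal].
[+nasal] positions on the surface: 9 10 11.

d o f e o z g f i~ e~ n~ f p u g k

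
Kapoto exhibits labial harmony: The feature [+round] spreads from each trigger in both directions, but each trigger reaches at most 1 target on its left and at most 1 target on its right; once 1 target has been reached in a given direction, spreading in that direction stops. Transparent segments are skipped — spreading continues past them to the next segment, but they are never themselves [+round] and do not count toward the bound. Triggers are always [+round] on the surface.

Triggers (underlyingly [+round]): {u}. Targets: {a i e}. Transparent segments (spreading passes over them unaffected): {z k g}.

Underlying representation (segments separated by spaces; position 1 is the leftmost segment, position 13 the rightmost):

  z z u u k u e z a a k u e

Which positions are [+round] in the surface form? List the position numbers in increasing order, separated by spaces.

3 4 6 7 10 12 13

From /u/ at 3 rightward: 4 /u/ is itself a trigger — this domain ends here.
From /u/ at 3 leftward: 2 /z/ transparent; 1 /z/ transparent; word edge.
From /u/ at 4 rightward: 5 /k/ transparent; 6 /u/ is itself a trigger — this domain ends here.
From /u/ at 4 leftward: 3 /u/ is itself a trigger — this domain ends here.
From /u/ at 6 rightward: 7 /e/ → [+round]; bound reached.
From /u/ at 6 leftward: 5 /k/ transparent; 4 /u/ is itself a trigger — this domain ends here.
From /u/ at 12 rightward: 13 /e/ → [+round]; bound reached.
From /u/ at 12 leftward: 11 /k/ transparent; 10 /a/ → [+round]; bound reached.
Target with no active source: position 9 stays [-round].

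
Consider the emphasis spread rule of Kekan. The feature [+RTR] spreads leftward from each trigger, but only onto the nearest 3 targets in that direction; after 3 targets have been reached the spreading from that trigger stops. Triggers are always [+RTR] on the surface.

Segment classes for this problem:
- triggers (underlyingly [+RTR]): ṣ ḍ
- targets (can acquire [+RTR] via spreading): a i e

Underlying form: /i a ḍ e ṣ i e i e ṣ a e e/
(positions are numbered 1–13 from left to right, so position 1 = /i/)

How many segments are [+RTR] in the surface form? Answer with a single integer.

9

From /ḍ/ at 3 leftward: 2 /a/ → [+RTR]; 1 /i/ → [+RTR]; word edge.
From /ṣ/ at 5 leftward: 4 /e/ → [+RTR]; 3 /ḍ/ is itself a trigger — this domain ends here.
From /ṣ/ at 10 leftward: 9 /e/ → [+RTR]; 8 /i/ → [+RTR]; 7 /e/ → [+RTR]; bound reached.
Targets with no active source: positions 6 11 12 13 stay [-emphatic].
[+RTR] positions on the surface: 1 2 3 4 5 7 8 9 10.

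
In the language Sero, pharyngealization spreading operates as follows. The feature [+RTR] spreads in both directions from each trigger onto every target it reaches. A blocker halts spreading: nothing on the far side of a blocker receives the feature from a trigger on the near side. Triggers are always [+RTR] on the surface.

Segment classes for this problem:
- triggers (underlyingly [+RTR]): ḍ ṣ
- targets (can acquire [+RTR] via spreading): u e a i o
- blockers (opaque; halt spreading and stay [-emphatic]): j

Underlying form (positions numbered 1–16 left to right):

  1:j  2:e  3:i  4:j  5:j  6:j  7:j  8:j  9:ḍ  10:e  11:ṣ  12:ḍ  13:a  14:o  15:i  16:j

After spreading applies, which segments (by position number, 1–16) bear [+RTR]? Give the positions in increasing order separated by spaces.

9 10 11 12 13 14 15

From /ḍ/ at 9 rightward: 10 /e/ → [+RTR]; 11 /ṣ/ is itself a trigger — this domain ends here.
From /ḍ/ at 9 leftward: 8 /j/ blocks.
From /ṣ/ at 11 rightward: 12 /ḍ/ is itself a trigger — this domain ends here.
From /ṣ/ at 11 leftward: 10 /e/ → [+RTR]; 9 /ḍ/ is itself a trigger — this domain ends here.
From /ḍ/ at 12 rightward: 13 /a/ → [+RTR]; 14 /o/ → [+RTR]; 15 /i/ → [+RTR]; 16 /j/ blocks.
From /ḍ/ at 12 leftward: 11 /ṣ/ is itself a trigger — this domain ends here.
Targets with no active source: positions 2 3 stay [-emphatic].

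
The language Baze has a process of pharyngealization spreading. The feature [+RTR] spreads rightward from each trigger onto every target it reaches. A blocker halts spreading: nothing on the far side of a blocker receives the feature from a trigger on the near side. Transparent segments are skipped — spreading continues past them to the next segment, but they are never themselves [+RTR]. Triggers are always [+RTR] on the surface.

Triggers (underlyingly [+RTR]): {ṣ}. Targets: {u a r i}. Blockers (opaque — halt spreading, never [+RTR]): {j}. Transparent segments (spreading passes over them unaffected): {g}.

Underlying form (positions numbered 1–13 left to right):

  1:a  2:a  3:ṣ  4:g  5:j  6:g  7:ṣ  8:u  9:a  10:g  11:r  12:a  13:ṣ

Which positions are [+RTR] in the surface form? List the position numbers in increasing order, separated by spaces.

From /ṣ/ at 3 rightward: 4 /g/ transparent; 5 /j/ blocks.
From /ṣ/ at 7 rightward: 8 /u/ → [+RTR]; 9 /a/ → [+RTR]; 10 /g/ transparent; 11 /r/ → [+RTR]; 12 /a/ → [+RTR]; 13 /ṣ/ is itself a trigger — this domain ends here.
From /ṣ/ at 13 rightward: word edge.
Targets with no active source: positions 1 2 stay [-emphatic].

3 7 8 9 11 12 13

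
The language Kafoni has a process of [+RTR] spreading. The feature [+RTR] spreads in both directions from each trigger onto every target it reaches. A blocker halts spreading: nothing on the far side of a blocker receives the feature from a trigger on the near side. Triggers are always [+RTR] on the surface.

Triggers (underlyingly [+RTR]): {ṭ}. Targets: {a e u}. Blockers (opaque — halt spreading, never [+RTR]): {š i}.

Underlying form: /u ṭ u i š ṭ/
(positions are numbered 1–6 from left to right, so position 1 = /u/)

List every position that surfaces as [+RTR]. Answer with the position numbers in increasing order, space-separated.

From /ṭ/ at 2 rightward: 3 /u/ → [+RTR]; 4 /i/ blocks.
From /ṭ/ at 2 leftward: 1 /u/ → [+RTR]; word edge.
From /ṭ/ at 6 rightward: word edge.
From /ṭ/ at 6 leftward: 5 /š/ blocks.

1 2 3 6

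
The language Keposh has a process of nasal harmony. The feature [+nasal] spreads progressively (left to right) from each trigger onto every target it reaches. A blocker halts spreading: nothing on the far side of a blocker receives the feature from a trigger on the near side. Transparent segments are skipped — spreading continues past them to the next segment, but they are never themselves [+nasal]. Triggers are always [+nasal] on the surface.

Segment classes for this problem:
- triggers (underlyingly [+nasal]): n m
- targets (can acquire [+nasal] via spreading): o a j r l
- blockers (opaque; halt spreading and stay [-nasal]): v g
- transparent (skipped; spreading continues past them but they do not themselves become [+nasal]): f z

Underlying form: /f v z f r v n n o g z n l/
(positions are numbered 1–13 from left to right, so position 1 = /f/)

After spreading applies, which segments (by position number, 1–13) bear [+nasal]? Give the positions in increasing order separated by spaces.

7 8 9 12 13

From /n/ at 7 rightward: 8 /n/ is itself a trigger — this domain ends here.
From /n/ at 8 rightward: 9 /o/ → [+nasal]; 10 /g/ blocks.
From /n/ at 12 rightward: 13 /l/ → [+nasal]; word edge.
Target with no active source: position 5 stays [-nasal].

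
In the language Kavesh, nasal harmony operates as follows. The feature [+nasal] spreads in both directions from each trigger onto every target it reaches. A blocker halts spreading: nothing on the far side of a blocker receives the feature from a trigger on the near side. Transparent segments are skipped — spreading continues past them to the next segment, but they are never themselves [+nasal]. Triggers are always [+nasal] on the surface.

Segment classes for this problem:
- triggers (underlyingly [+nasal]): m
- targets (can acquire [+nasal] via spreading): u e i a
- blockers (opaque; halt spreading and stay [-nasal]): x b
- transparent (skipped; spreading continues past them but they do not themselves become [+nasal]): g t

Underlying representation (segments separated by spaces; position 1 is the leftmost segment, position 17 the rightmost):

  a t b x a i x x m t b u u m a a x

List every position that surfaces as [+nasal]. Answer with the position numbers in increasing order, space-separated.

From /m/ at 9 rightward: 10 /t/ transparent; 11 /b/ blocks.
From /m/ at 9 leftward: 8 /x/ blocks.
From /m/ at 14 rightward: 15 /a/ → [+nasal]; 16 /a/ → [+nasal]; 17 /x/ blocks.
From /m/ at 14 leftward: 13 /u/ → [+nasal]; 12 /u/ → [+nasal]; 11 /b/ blocks.
Targets with no active source: positions 1 5 6 stay [-nasal].

9 12 13 14 15 16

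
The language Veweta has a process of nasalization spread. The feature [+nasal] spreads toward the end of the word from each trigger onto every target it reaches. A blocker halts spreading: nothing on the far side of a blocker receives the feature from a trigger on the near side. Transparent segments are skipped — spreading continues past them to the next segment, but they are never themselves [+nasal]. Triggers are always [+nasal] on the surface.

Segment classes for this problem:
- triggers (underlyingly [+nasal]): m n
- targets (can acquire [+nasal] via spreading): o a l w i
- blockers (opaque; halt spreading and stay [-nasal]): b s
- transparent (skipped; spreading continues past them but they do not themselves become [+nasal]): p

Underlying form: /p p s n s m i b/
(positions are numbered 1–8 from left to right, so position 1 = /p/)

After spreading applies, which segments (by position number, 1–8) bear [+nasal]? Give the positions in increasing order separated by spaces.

4 6 7

From /n/ at 4 rightward: 5 /s/ blocks.
From /m/ at 6 rightward: 7 /i/ → [+nasal]; 8 /b/ blocks.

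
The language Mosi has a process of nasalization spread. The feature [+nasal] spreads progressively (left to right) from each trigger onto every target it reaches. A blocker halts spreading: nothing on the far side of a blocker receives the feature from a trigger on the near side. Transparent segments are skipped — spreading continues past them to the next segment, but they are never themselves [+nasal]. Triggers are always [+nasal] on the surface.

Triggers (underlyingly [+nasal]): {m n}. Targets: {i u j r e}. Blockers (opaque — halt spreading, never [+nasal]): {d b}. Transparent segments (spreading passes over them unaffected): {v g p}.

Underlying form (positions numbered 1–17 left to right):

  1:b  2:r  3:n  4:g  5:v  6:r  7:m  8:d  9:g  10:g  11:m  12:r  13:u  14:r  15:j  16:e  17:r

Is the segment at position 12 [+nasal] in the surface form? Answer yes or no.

From /n/ at 3 rightward: 4 /g/ transparent; 5 /v/ transparent; 6 /r/ → [+nasal]; 7 /m/ is itself a trigger — this domain ends here.
From /m/ at 7 rightward: 8 /d/ blocks.
From /m/ at 11 rightward: 12 /r/ → [+nasal]; 13 /u/ → [+nasal]; 14 /r/ → [+nasal]; 15 /j/ → [+nasal]; 16 /e/ → [+nasal]; 17 /r/ → [+nasal]; word edge.
Target with no active source: position 2 stays [-nasal].
[+nasal] positions on the surface: 3 6 7 11 12 13 14 15 16 17.

yes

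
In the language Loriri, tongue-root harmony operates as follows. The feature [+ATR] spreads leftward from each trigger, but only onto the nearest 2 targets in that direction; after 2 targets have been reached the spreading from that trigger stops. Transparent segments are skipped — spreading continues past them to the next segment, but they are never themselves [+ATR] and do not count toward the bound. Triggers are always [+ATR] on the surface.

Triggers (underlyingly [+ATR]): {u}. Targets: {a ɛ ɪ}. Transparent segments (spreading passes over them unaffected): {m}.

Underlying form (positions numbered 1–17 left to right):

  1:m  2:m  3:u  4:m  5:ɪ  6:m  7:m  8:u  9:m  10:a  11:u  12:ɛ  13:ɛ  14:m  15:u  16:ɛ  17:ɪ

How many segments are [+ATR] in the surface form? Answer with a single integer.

From /u/ at 3 leftward: 2 /m/ transparent; 1 /m/ transparent; word edge.
From /u/ at 8 leftward: 7 /m/ transparent; 6 /m/ transparent; 5 /ɪ/ → [+ATR]; 4 /m/ transparent; 3 /u/ is itself a trigger — this domain ends here.
From /u/ at 11 leftward: 10 /a/ → [+ATR]; 9 /m/ transparent; 8 /u/ is itself a trigger — this domain ends here.
From /u/ at 15 leftward: 14 /m/ transparent; 13 /ɛ/ → [+ATR]; 12 /ɛ/ → [+ATR]; bound reached.
Targets with no active source: positions 16 17 stay [-ATR].
[+ATR] positions on the surface: 3 5 8 10 11 12 13 15.

8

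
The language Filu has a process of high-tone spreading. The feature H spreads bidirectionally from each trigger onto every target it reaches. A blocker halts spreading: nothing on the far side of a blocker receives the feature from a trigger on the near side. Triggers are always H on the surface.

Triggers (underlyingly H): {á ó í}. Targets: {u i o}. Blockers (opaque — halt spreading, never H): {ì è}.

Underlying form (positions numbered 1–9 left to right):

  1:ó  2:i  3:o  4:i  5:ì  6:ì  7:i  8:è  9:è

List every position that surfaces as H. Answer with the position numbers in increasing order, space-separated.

From /ó/ at 1 rightward: 2 /i/ → H; 3 /o/ → H; 4 /i/ → H; 5 /ì/ blocks.
From /ó/ at 1 leftward: word edge.
Target with no active source: position 7 stays [-high tone].

1 2 3 4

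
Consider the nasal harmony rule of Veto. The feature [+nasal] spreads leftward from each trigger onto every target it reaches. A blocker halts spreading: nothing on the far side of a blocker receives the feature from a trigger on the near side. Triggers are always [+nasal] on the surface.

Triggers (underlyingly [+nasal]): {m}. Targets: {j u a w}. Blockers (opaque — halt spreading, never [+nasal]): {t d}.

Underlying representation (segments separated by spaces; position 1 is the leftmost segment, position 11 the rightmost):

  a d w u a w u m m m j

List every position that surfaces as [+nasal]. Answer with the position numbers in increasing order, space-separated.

3 4 5 6 7 8 9 10

From /m/ at 8 leftward: 7 /u/ → [+nasal]; 6 /w/ → [+nasal]; 5 /a/ → [+nasal]; 4 /u/ → [+nasal]; 3 /w/ → [+nasal]; 2 /d/ blocks.
From /m/ at 9 leftward: 8 /m/ is itself a trigger — this domain ends here.
From /m/ at 10 leftward: 9 /m/ is itself a trigger — this domain ends here.
Targets with no active source: positions 1 11 stay [-nasal].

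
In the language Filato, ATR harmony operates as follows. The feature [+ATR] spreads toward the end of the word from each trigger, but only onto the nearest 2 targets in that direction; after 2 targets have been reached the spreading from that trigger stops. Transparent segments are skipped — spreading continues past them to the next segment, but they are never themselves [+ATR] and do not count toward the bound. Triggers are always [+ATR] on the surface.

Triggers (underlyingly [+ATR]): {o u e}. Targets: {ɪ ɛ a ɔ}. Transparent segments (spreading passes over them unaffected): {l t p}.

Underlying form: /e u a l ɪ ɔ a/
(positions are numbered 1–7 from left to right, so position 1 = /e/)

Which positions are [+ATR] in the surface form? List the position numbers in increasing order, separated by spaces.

From /e/ at 1 rightward: 2 /u/ is itself a trigger — this domain ends here.
From /u/ at 2 rightward: 3 /a/ → [+ATR]; 4 /l/ transparent; 5 /ɪ/ → [+ATR]; bound reached.
Targets with no active source: positions 6 7 stay [-ATR].

1 2 3 5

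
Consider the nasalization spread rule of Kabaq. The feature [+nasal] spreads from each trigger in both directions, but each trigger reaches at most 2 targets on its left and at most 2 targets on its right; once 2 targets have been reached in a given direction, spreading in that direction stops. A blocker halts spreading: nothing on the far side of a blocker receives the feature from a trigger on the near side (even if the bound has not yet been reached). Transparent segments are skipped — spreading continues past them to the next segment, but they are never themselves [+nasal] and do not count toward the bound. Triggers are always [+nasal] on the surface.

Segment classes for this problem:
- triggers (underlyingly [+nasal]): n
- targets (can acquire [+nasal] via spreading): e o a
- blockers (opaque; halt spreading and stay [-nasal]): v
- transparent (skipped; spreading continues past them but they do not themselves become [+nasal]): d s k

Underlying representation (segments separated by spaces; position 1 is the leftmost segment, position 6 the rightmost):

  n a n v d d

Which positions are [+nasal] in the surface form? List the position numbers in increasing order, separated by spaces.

1 2 3

From /n/ at 1 rightward: 2 /a/ → [+nasal]; 3 /n/ is itself a trigger — this domain ends here.
From /n/ at 1 leftward: word edge.
From /n/ at 3 rightward: 4 /v/ blocks.
From /n/ at 3 leftward: 2 /a/ → [+nasal]; 1 /n/ is itself a trigger — this domain ends here.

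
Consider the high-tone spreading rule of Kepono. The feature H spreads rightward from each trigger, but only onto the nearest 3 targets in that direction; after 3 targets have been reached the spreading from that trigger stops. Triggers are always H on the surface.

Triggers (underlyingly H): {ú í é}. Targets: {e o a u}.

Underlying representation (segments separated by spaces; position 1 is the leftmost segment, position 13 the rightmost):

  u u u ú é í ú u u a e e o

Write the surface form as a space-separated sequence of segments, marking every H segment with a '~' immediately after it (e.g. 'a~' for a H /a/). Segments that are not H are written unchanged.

u u u ú~ é~ í~ ú~ u~ u~ a~ e e o

From /ú/ at 4 rightward: 5 /é/ is itself a trigger — this domain ends here.
From /é/ at 5 rightward: 6 /í/ is itself a trigger — this domain ends here.
From /í/ at 6 rightward: 7 /ú/ is itself a trigger — this domain ends here.
From /ú/ at 7 rightward: 8 /u/ → H; 9 /u/ → H; 10 /a/ → H; bound reached.
Targets with no active source: positions 1 2 3 11 12 13 stay [-high tone].
H positions on the surface: 4 5 6 7 8 9 10.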